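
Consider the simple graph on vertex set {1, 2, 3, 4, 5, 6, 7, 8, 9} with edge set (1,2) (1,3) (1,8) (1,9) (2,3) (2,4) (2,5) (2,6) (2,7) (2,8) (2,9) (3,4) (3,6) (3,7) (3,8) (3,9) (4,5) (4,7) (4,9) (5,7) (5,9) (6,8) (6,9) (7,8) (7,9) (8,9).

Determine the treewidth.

A width-4 tree decomposition is:
Bags: B1 = {1, 2, 3, 8, 9}  B2 = {2, 3, 7, 8, 9}  B3 = {2, 3, 4, 7, 9}  B4 = {2, 4, 5, 7, 9}  B5 = {2, 3, 6, 8, 9}
Tree: B1–B2, B2–B3, B3–B4, B1–B5
The largest bag has 5 vertices, giving width 4; this decomposition certifies tw(G) ≤ 4. For the lower bound, the 5 vertices {1, 2, 3, 8, 9} are pairwise adjacent, and any tree decomposition puts a clique entirely inside one bag — forcing width ≥ 4. The upper and lower bounds meet at 4, so that is the treewidth.

4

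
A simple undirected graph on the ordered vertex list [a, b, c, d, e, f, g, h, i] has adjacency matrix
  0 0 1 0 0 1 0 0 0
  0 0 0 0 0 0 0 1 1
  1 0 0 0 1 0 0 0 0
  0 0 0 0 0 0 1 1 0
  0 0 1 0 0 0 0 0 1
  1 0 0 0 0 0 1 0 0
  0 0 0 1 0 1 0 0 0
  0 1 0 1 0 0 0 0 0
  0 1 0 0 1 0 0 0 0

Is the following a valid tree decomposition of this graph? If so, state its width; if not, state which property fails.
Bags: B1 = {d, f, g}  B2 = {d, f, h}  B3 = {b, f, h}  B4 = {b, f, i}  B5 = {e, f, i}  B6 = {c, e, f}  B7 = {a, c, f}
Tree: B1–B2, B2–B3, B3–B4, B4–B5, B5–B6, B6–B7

Yes; width 2.

Every vertex of G appears in some bag (union = {a, b, c, d, e, f, g, h, i}); every edge is covered by a bag; and for each vertex v the set of bags containing v is connected in the bag tree. The decomposition is therefore valid. The largest bag has 3 vertices, so the width is 2.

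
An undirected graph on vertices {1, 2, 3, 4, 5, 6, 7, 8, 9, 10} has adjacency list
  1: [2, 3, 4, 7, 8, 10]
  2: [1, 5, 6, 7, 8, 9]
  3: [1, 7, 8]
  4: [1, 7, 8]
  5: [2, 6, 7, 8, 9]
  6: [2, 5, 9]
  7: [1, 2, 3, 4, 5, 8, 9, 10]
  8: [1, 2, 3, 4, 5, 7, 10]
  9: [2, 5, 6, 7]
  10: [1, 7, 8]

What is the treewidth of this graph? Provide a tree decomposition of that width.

Each bag holds 4 vertices, so the decomposition has width 3, which upper-bounds the treewidth. Conversely, {2, 5, 6, 9} is a clique of size 4, and the vertices of any clique must share a bag in every tree decomposition; so some bag has ≥ 4 vertices and tw(G) ≥ 3. Therefore the treewidth is 3.

Treewidth 3.
One optimal decomposition is:
Bags: B1 = {1, 2, 7, 8}  B2 = {1, 4, 7, 8}  B3 = {2, 5, 7, 8}  B4 = {2, 5, 7, 9}  B5 = {1, 3, 7, 8}  B6 = {1, 7, 8, 10}  B7 = {2, 5, 6, 9}
Tree: B1–B2, B1–B3, B3–B4, B1–B5, B5–B6, B4–B7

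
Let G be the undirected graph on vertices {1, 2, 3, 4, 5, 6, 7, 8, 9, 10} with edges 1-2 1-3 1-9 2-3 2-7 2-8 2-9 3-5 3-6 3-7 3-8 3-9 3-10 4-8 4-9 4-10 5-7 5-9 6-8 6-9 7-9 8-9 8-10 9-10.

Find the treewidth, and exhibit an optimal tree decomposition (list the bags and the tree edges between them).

Each bag holds 4 vertices, so the decomposition has width 3, which upper-bounds the treewidth. Conversely, {2, 3, 8, 9} is a clique of size 4, and the vertices of any clique must share a bag in every tree decomposition; so some bag has ≥ 4 vertices and tw(G) ≥ 3. Hence tw(G) = 3 exactly.

Treewidth 3.
Bags: B1 = {2, 3, 7, 9}  B2 = {1, 2, 3, 9}  B3 = {3, 5, 7, 9}  B4 = {2, 3, 8, 9}  B5 = {3, 8, 9, 10}  B6 = {4, 8, 9, 10}  B7 = {3, 6, 8, 9}
Tree: B1–B2, B1–B3, B2–B4, B4–B5, B5–B6, B4–B7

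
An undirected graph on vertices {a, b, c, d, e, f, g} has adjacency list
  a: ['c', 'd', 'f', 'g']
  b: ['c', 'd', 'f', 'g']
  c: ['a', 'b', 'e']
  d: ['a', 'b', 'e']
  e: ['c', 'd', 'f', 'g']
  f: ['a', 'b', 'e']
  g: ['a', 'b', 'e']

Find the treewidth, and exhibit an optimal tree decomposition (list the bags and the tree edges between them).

Treewidth 3.
One optimal decomposition is:
Bags: B1 = {a, b, c, e}  B2 = {a, b, e, f}  B3 = {a, b, d, e}  B4 = {a, b, e, g}
Tree: B1–B2, B2–B3, B3–B4

The largest bag has 4 vertices, giving width 3; this decomposition certifies tw(G) ≤ 3. For the lower bound: the 4 vertex sets {b,c}, {e,f}, {a}, {d} are disjoint, each induces a connected subgraph, and every pair is joined by at least one edge of G. Contracting each set to a single vertex therefore yields K_{4} as a minor, and since treewidth is minor-monotone, tw(G) ≥ tw(K_{4}) = 3. Combining the bounds, tw(G) = 3.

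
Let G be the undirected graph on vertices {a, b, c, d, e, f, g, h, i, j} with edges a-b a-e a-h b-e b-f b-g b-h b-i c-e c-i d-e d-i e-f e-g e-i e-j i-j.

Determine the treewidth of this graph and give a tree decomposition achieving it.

Every bag has size at most 3, so the width is 3 − 1 = 2 and tw(G) ≤ 2. Conversely, {d, e, i} is a clique of size 3, and the vertices of any clique must share a bag in every tree decomposition; so some bag has ≥ 3 vertices and tw(G) ≥ 2. The upper and lower bounds meet at 2, so that is the treewidth.

Treewidth 2.
Bags: B1 = {b, e, i}  B2 = {b, e, f}  B3 = {a, b, e}  B4 = {d, e, i}  B5 = {e, i, j}  B6 = {b, e, g}  B7 = {c, e, i}  B8 = {a, b, h}
Tree: B1–B2, B2–B3, B1–B4, B1–B5, B1–B6, B5–B7, B3–B8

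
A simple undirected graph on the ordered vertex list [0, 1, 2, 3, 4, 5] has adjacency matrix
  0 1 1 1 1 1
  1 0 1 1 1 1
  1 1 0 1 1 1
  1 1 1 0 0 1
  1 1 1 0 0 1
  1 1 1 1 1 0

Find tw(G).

4

A width-4 tree decomposition is:
Bags: B1 = {0, 1, 2, 3, 5}  B2 = {0, 1, 2, 4, 5}
Tree: B1–B2
Each bag holds 5 vertices, so the decomposition has width 4, which upper-bounds the treewidth. Conversely, {0, 1, 2, 3, 5} is a clique of size 5, and the vertices of any clique must share a bag in every tree decomposition; so some bag has ≥ 5 vertices and tw(G) ≥ 4. Hence tw(G) = 4 exactly.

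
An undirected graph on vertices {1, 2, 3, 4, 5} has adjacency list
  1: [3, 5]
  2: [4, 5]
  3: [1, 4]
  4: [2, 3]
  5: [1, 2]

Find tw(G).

A width-2 tree decomposition is:
Bags: B1 = {1, 3, 4}  B2 = {1, 2, 4}  B3 = {1, 2, 5}
Tree: B1–B2, B2–B3
Every bag has size at most 3, so the width is 3 − 1 = 2 and tw(G) ≤ 2. Since 1–3–4–2–5–1 is a cycle in G, G is not acyclic. Forests are exactly the graphs of treewidth ≤ 1, so tw(G) ≥ 2. Therefore the treewidth is 2.

2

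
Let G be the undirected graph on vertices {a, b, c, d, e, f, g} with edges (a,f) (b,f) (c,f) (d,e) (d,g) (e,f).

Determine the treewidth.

1

A width-1 tree decomposition is:
Bags: B1 = {c, f}  B2 = {b, f}  B3 = {e, f}  B4 = {a, f}  B5 = {d, e}  B6 = {d, g}
Tree: B1–B2, B1–B3, B3–B4, B3–B5, B5–B6
Every bag has size at most 2, so the width is 2 − 1 = 1 and tw(G) ≤ 1. G has an edge, so its treewidth is at least 1. The upper and lower bounds meet at 1, so that is the treewidth.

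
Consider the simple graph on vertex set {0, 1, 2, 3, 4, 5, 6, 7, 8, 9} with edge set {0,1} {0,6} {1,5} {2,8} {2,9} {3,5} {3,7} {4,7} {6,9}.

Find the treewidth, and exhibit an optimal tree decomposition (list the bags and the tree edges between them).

Each bag holds 2 vertices, so the decomposition has width 1, which upper-bounds the treewidth. G has an edge, so its treewidth is at least 1. Combining the bounds, tw(G) = 1.

Treewidth 1.
Bags: B1 = {2, 8}  B2 = {2, 9}  B3 = {6, 9}  B4 = {0, 6}  B5 = {0, 1}  B6 = {1, 5}  B7 = {3, 5}  B8 = {3, 7}  B9 = {4, 7}
Tree: B1–B2, B2–B3, B3–B4, B4–B5, B5–B6, B6–B7, B7–B8, B8–B9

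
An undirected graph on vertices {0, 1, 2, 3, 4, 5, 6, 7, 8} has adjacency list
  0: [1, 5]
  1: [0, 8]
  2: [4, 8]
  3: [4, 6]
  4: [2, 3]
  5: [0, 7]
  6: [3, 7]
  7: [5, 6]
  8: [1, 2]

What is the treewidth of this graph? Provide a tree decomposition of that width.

Treewidth 2.
One such decomposition:
Bags: B1 = {2, 3, 4}  B2 = {2, 3, 8}  B3 = {1, 3, 8}  B4 = {0, 1, 3}  B5 = {0, 3, 5}  B6 = {3, 5, 7}  B7 = {3, 6, 7}
Tree: B1–B2, B2–B3, B3–B4, B4–B5, B5–B6, B6–B7

The largest bag has 3 vertices, giving width 2; this decomposition certifies tw(G) ≤ 2. For the lower bound, G contains the cycle 3–4–2–8–1–0–5–7–6–3, so G is not a forest; only forests have treewidth ≤ 1, hence tw(G) ≥ 2. Therefore the treewidth is 2.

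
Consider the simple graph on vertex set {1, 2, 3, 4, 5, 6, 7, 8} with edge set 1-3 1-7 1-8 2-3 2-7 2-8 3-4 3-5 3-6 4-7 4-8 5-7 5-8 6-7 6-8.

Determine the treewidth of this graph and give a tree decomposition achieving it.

Every bag has size at most 4, so the width is 4 − 1 = 3 and tw(G) ≤ 3. For the lower bound: the 4 vertex sets {1,3}, {4,8}, {7}, {2} are disjoint, each induces a connected subgraph, and every pair is joined by at least one edge of G. Contracting each set to a single vertex therefore yields K_{4} as a minor, and since treewidth is minor-monotone, tw(G) ≥ tw(K_{4}) = 3. Hence tw(G) = 3 exactly.

Treewidth 3.
One optimal decomposition is:
Bags: B1 = {1, 3, 7, 8}  B2 = {3, 4, 7, 8}  B3 = {2, 3, 7, 8}  B4 = {3, 6, 7, 8}  B5 = {3, 5, 7, 8}
Tree: B1–B2, B2–B3, B3–B4, B4–B5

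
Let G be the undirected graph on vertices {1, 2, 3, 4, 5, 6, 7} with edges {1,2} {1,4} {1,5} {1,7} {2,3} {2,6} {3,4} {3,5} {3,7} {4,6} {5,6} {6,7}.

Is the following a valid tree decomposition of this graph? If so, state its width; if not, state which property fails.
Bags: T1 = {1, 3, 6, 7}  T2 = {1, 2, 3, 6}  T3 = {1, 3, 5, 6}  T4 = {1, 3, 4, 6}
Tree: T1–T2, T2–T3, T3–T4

Yes; width 3.

Vertex coverage: the bags together contain {1, 2, 3, 4, 5, 6, 7}, the full vertex set. Edge coverage: each edge of G has both endpoints in at least one bag. Running intersection: for every vertex, the bags containing it form a connected subtree. All three properties hold, so this is a valid tree decomposition of width max|bag| − 1 = 3, and hence tw(G) ≤ 3.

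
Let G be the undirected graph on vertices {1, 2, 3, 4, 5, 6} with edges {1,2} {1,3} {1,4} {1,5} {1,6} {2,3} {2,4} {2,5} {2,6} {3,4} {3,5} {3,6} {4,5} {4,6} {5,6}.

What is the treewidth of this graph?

A width-5 tree decomposition is:
Bags: B1 = {1, 2, 3, 4, 5, 6}
Tree: (single bag)
With just one bag of size 6, the width is 6 − 1 = 5, so tw(G) ≤ 5. Conversely, {1, 2, 3, 4, 5, 6} is a clique of size 6, and the vertices of any clique must share a bag in every tree decomposition; so some bag has ≥ 6 vertices and tw(G) ≥ 5. The upper and lower bounds meet at 5, so that is the treewidth.

5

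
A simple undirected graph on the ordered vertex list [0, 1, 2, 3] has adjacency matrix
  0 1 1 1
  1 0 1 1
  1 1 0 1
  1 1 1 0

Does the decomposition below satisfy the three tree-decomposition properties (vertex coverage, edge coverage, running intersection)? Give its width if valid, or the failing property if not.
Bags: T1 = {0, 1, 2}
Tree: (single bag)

A tree decomposition must satisfy three properties: every vertex lies in some bag; for every edge, both endpoints lie together in some bag; and for every vertex, the bags containing it form a connected subtree. Here vertex 3 appears in no bag, so the decomposition is invalid.

No — vertex 3 appears in no bag.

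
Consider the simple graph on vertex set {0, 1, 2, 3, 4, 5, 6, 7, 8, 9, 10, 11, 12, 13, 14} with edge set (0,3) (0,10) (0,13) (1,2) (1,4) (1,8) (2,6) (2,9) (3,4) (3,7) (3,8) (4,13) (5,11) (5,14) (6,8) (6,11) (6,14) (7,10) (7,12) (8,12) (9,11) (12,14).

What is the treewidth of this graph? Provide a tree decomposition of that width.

Treewidth 3.
One optimal decomposition is:
Bags: B1 = {0, 7, 10, 13}  B2 = {0, 3, 7, 13}  B3 = {3, 4, 7, 13}  B4 = {3, 4, 7, 12}  B5 = {3, 4, 8, 12}  B6 = {1, 4, 8, 12}  B7 = {1, 8, 12, 14}  B8 = {1, 6, 8, 14}  B9 = {1, 2, 6, 14}  B10 = {2, 5, 6, 14}  B11 = {2, 5, 6, 11}  B12 = {2, 5, 9, 11}
Tree: B1–B2, B2–B3, B3–B4, B4–B5, B5–B6, B6–B7, B7–B8, B8–B9, B9–B10, B10–B11, B11–B12

The largest bag has 4 vertices, giving width 3; this decomposition certifies tw(G) ≤ 3. For the lower bound: the 4 vertex sets {0,10,13}, {7}, {3}, {1,4,8,12} are disjoint, each induces a connected subgraph, and every pair is joined by at least one edge of G. Contracting each set to a single vertex therefore yields K_{4} as a minor, and since treewidth is minor-monotone, tw(G) ≥ tw(K_{4}) = 3. Hence tw(G) = 3 exactly.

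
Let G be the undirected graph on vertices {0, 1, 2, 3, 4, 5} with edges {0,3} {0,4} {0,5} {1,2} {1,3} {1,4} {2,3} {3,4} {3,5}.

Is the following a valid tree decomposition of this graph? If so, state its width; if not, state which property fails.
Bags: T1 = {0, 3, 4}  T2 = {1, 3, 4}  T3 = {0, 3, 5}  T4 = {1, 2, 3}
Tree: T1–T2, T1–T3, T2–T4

Every vertex of G appears in some bag (union = {0, 1, 2, 3, 4, 5}); every edge is covered by a bag; and for each vertex v the set of bags containing v is connected in the bag tree. The decomposition is therefore valid. The largest bag has 3 vertices, so the width is 2.

Yes; width 2.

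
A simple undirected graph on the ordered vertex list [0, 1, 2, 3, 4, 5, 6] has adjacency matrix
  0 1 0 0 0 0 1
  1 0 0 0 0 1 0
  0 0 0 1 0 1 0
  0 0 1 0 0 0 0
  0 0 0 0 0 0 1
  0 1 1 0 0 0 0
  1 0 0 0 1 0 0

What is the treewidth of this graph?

1

A width-1 tree decomposition is:
Bags: B1 = {2, 3}  B2 = {2, 5}  B3 = {1, 5}  B4 = {0, 1}  B5 = {0, 6}  B6 = {4, 6}
Tree: B1–B2, B2–B3, B3–B4, B4–B5, B5–B6
Each bag holds 2 vertices, so the decomposition has width 1, which upper-bounds the treewidth. G has an edge, so its treewidth is at least 1. Therefore the treewidth is 1.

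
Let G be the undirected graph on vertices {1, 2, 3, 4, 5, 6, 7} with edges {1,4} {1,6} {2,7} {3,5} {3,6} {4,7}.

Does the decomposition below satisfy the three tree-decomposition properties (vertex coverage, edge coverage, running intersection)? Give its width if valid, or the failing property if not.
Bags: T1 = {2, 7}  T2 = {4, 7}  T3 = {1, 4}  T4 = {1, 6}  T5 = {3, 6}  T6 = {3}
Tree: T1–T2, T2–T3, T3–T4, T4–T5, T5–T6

No — vertex 5 appears in no bag.

A tree decomposition must satisfy three properties: every vertex lies in some bag; for every edge, both endpoints lie together in some bag; and for every vertex, the bags containing it form a connected subtree. Here vertex 5 appears in no bag, so the decomposition is invalid.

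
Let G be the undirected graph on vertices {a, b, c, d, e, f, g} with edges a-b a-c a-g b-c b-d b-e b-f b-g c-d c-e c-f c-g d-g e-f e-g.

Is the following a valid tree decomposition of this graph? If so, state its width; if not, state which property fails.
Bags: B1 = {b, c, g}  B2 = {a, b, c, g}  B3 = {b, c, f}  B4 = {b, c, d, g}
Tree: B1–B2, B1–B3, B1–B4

No — vertex e appears in no bag.

A tree decomposition must satisfy three properties: every vertex lies in some bag; for every edge, both endpoints lie together in some bag; and for every vertex, the bags containing it form a connected subtree. Here vertex e appears in no bag, so the decomposition is invalid.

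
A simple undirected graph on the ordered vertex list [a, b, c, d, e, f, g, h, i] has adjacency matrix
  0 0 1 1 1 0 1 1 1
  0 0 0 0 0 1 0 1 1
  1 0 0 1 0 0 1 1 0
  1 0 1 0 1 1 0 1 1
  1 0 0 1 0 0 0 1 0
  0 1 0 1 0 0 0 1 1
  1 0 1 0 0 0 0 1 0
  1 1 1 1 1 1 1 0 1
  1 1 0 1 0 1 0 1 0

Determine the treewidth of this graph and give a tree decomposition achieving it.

Treewidth 3.
One optimal decomposition is:
Bags: B1 = {a, c, d, h}  B2 = {a, c, g, h}  B3 = {a, d, e, h}  B4 = {a, d, h, i}  B5 = {d, f, h, i}  B6 = {b, f, h, i}
Tree: B1–B2, B1–B3, B1–B4, B4–B5, B5–B6

Every bag has size at most 4, so the width is 4 − 1 = 3 and tw(G) ≤ 3. Conversely, {a, d, e, h} is a clique of size 4, and the vertices of any clique must share a bag in every tree decomposition; so some bag has ≥ 4 vertices and tw(G) ≥ 3. The upper and lower bounds meet at 3, so that is the treewidth.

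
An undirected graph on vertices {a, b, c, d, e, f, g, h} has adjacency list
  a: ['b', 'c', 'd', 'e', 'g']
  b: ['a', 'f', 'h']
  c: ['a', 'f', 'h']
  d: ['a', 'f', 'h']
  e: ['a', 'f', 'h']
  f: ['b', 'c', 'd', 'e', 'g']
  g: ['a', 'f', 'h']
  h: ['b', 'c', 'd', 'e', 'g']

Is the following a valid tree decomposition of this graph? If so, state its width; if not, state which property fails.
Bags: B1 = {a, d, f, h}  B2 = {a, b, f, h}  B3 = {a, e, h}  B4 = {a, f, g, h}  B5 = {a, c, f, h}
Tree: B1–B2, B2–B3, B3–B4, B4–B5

No — edge (f,e) lies in no bag.

A tree decomposition must satisfy three properties: every vertex lies in some bag; for every edge, both endpoints lie together in some bag; and for every vertex, the bags containing it form a connected subtree. Here edge (f,e) lies in no bag, so the decomposition is invalid.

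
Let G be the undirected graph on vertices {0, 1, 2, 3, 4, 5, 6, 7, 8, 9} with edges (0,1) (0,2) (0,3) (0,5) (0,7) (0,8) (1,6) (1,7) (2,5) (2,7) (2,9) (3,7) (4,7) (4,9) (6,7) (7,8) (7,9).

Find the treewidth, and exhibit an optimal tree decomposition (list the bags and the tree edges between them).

Treewidth 2.
Bags: B1 = {0, 7, 8}  B2 = {0, 2, 7}  B3 = {2, 7, 9}  B4 = {0, 2, 5}  B5 = {0, 1, 7}  B6 = {0, 3, 7}  B7 = {1, 6, 7}  B8 = {4, 7, 9}
Tree: B1–B2, B2–B3, B2–B4, B1–B5, B2–B6, B5–B7, B3–B8

Each bag holds 3 vertices, so the decomposition has width 2, which upper-bounds the treewidth. Conversely, {0, 2, 5} is a clique of size 3, and the vertices of any clique must share a bag in every tree decomposition; so some bag has ≥ 3 vertices and tw(G) ≥ 2. The upper and lower bounds meet at 2, so that is the treewidth.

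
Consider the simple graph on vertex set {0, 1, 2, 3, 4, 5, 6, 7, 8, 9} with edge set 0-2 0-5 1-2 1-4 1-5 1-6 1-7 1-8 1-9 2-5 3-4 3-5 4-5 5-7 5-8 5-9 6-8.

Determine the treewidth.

2

A width-2 tree decomposition is:
Bags: B1 = {1, 5, 7}  B2 = {1, 2, 5}  B3 = {1, 5, 8}  B4 = {1, 5, 9}  B5 = {1, 4, 5}  B6 = {0, 2, 5}  B7 = {1, 6, 8}  B8 = {3, 4, 5}
Tree: B1–B2, B1–B3, B1–B4, B4–B5, B2–B6, B3–B7, B5–B8
Every bag has size at most 3, so the width is 3 − 1 = 2 and tw(G) ≤ 2. On the other hand G contains the 3-clique {0, 2, 5}. A clique must lie in a single bag of any decomposition, so no decomposition can have width below 2. Combining the bounds, tw(G) = 2.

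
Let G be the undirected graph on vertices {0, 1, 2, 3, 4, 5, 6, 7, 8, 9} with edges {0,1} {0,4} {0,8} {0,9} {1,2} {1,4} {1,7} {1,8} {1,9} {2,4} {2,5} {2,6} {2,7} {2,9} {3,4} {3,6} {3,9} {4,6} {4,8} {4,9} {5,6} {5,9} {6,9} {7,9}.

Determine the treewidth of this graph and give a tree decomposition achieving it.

Treewidth 3.
Bags: B1 = {0, 1, 4, 9}  B2 = {1, 2, 4, 9}  B3 = {2, 4, 6, 9}  B4 = {0, 1, 4, 8}  B5 = {2, 5, 6, 9}  B6 = {1, 2, 7, 9}  B7 = {3, 4, 6, 9}
Tree: B1–B2, B2–B3, B1–B4, B3–B5, B2–B6, B3–B7

Each bag holds 4 vertices, so the decomposition has width 3, which upper-bounds the treewidth. On the other hand G contains the 4-clique {0, 1, 4, 8}. A clique must lie in a single bag of any decomposition, so no decomposition can have width below 3. The upper and lower bounds meet at 3, so that is the treewidth.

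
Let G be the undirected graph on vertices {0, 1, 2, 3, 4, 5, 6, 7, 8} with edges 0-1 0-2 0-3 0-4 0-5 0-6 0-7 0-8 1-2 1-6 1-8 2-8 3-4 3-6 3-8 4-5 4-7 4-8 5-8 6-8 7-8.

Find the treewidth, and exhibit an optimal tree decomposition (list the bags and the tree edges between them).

Treewidth 3.
One optimal decomposition is:
Bags: B1 = {0, 4, 5, 8}  B2 = {0, 3, 4, 8}  B3 = {0, 3, 6, 8}  B4 = {0, 1, 6, 8}  B5 = {0, 4, 7, 8}  B6 = {0, 1, 2, 8}
Tree: B1–B2, B2–B3, B3–B4, B1–B5, B4–B6

The largest bag has 4 vertices, giving width 3; this decomposition certifies tw(G) ≤ 3. For the lower bound, the 4 vertices {0, 1, 2, 8} are pairwise adjacent, and any tree decomposition puts a clique entirely inside one bag — forcing width ≥ 3. Hence tw(G) = 3 exactly.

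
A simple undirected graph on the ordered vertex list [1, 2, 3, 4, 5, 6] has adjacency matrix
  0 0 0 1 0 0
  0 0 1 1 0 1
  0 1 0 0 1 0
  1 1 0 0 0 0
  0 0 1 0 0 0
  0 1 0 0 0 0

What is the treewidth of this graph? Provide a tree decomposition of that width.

The largest bag has 2 vertices, giving width 1; this decomposition certifies tw(G) ≤ 1. Any graph with an edge has treewidth ≥ 1, and G has the edge 4–2. Hence tw(G) = 1 exactly.

Treewidth 1.
One optimal decomposition is:
Bags: B1 = {2, 4}  B2 = {2, 3}  B3 = {3, 5}  B4 = {2, 6}  B5 = {1, 4}
Tree: B1–B2, B2–B3, B2–B4, B1–B5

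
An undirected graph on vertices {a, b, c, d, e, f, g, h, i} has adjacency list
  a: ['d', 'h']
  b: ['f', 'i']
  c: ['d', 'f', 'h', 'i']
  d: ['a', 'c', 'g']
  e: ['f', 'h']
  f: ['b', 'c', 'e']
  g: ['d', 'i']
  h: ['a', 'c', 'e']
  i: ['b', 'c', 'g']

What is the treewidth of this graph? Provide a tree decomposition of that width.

Every bag has size at most 4, so the width is 4 − 1 = 3 and tw(G) ≤ 3. For the lower bound: the 4 vertex sets {a,e,h}, {f}, {c}, {b,d,g,i} are disjoint, each induces a connected subgraph, and every pair is joined by at least one edge of G. Contracting each set to a single vertex therefore yields K_{4} as a minor, and since treewidth is minor-monotone, tw(G) ≥ tw(K_{4}) = 3. Therefore the treewidth is 3.

Treewidth 3.
Bags: B1 = {a, e, f, h}  B2 = {a, c, f, h}  B3 = {a, c, d, f}  B4 = {b, c, d, f}  B5 = {b, c, d, i}  B6 = {b, d, g, i}
Tree: B1–B2, B2–B3, B3–B4, B4–B5, B5–B6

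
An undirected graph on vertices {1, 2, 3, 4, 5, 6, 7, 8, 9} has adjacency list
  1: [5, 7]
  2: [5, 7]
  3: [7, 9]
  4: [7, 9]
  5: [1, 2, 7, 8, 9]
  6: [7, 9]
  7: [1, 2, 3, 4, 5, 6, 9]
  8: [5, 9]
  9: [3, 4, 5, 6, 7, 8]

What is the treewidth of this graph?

A width-2 tree decomposition is:
Bags: B1 = {6, 7, 9}  B2 = {5, 7, 9}  B3 = {1, 5, 7}  B4 = {4, 7, 9}  B5 = {3, 7, 9}  B6 = {5, 8, 9}  B7 = {2, 5, 7}
Tree: B1–B2, B2–B3, B2–B4, B1–B5, B2–B6, B3–B7
The largest bag has 3 vertices, giving width 2; this decomposition certifies tw(G) ≤ 2. On the other hand G contains the 3-clique {5, 8, 9}. A clique must lie in a single bag of any decomposition, so no decomposition can have width below 2. Combining the bounds, tw(G) = 2.

2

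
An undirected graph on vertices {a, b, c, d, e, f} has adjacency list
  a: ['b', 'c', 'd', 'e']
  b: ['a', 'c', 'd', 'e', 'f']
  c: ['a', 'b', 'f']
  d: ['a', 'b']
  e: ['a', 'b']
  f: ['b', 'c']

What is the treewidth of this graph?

2

A width-2 tree decomposition is:
Bags: B1 = {a, b, c}  B2 = {a, b, d}  B3 = {a, b, e}  B4 = {b, c, f}
Tree: B1–B2, B2–B3, B1–B4
Each bag holds 3 vertices, so the decomposition has width 2, which upper-bounds the treewidth. On the other hand G contains the 3-clique {a, b, d}. A clique must lie in a single bag of any decomposition, so no decomposition can have width below 2. Combining the bounds, tw(G) = 2.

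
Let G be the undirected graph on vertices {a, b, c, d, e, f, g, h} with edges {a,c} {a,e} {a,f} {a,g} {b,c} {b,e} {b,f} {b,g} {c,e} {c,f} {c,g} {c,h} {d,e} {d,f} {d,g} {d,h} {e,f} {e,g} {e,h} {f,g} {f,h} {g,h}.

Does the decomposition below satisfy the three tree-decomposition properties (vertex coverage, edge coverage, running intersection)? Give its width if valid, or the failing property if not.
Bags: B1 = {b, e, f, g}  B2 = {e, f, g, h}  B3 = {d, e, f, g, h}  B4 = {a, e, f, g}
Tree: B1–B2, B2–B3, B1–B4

No — vertex c appears in no bag.

A tree decomposition must satisfy three properties: every vertex lies in some bag; for every edge, both endpoints lie together in some bag; and for every vertex, the bags containing it form a connected subtree. Here vertex c appears in no bag, so the decomposition is invalid.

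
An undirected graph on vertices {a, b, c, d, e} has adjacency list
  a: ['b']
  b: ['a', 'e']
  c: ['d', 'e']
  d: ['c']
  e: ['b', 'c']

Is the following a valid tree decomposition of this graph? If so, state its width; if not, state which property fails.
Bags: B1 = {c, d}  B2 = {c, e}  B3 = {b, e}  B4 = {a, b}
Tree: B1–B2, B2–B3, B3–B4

Yes; width 1.

Checking the three conditions: (i) the bags cover all of {a, b, c, d, e}; (ii) for each edge, some bag contains both endpoints; (iii) the bags containing any fixed vertex form a subtree. All hold, so the decomposition is valid with width 2 − 1 = 1.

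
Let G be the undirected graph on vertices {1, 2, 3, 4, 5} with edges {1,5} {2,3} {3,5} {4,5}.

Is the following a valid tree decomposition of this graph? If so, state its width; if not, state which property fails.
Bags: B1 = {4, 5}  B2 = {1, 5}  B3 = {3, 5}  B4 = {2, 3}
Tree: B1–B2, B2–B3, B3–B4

Yes; width 1.

Every vertex of G appears in some bag (union = {1, 2, 3, 4, 5}); every edge is covered by a bag; and for each vertex v the set of bags containing v is connected in the bag tree. The decomposition is therefore valid. The largest bag has 2 vertices, so the width is 1.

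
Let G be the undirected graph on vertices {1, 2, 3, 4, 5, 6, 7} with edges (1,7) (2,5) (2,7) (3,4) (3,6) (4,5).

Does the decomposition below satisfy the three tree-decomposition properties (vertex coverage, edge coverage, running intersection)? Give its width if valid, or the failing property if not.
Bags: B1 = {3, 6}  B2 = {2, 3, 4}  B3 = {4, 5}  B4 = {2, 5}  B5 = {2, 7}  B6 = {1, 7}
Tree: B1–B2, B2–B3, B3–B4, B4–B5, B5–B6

No — bags containing vertex 2 are not connected in the tree.

A tree decomposition must satisfy three properties: every vertex lies in some bag; for every edge, both endpoints lie together in some bag; and for every vertex, the bags containing it form a connected subtree. Here bags containing vertex 2 are not connected in the tree, so the decomposition is invalid.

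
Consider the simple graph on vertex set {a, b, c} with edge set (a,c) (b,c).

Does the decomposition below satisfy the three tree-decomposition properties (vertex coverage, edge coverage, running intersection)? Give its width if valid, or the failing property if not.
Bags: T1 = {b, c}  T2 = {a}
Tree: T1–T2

A tree decomposition must satisfy three properties: every vertex lies in some bag; for every edge, both endpoints lie together in some bag; and for every vertex, the bags containing it form a connected subtree. Here edge (c,a) lies in no bag, so the decomposition is invalid.

No — edge (c,a) lies in no bag.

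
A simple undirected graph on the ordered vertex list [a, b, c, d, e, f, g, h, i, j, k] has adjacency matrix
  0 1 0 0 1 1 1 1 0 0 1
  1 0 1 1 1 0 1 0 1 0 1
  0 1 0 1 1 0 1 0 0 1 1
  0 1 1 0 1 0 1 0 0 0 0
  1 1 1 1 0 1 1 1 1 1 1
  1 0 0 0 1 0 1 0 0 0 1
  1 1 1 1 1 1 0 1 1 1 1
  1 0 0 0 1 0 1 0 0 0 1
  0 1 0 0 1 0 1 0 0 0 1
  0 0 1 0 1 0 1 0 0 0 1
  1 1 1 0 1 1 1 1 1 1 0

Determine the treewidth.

4

A width-4 tree decomposition is:
Bags: B1 = {a, b, e, g, k}  B2 = {a, e, f, g, k}  B3 = {b, e, g, i, k}  B4 = {b, c, e, g, k}  B5 = {c, e, g, j, k}  B6 = {b, c, d, e, g}  B7 = {a, e, g, h, k}
Tree: B1–B2, B1–B3, B3–B4, B4–B5, B4–B6, B1–B7
Every bag has size at most 5, so the width is 5 − 1 = 4 and tw(G) ≤ 4. Conversely, {b, c, d, e, g} is a clique of size 5, and the vertices of any clique must share a bag in every tree decomposition; so some bag has ≥ 5 vertices and tw(G) ≥ 4. Combining the bounds, tw(G) = 4.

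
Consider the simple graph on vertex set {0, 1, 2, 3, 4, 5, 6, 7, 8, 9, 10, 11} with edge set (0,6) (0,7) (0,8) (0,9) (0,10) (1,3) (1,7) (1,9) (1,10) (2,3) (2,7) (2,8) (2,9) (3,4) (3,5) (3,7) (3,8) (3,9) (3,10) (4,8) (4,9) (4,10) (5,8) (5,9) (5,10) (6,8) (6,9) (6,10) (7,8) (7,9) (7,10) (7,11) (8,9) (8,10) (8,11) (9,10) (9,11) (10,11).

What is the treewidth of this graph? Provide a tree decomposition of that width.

Treewidth 4.
Bags: B1 = {3, 7, 8, 9, 10}  B2 = {7, 8, 9, 10, 11}  B3 = {3, 4, 8, 9, 10}  B4 = {3, 5, 8, 9, 10}  B5 = {0, 7, 8, 9, 10}  B6 = {2, 3, 7, 8, 9}  B7 = {0, 6, 8, 9, 10}  B8 = {1, 3, 7, 9, 10}
Tree: B1–B2, B1–B3, B1–B4, B1–B5, B1–B6, B5–B7, B1–B8

Every bag has size at most 5, so the width is 5 − 1 = 4 and tw(G) ≤ 4. For the lower bound, the 5 vertices {2, 3, 7, 8, 9} are pairwise adjacent, and any tree decomposition puts a clique entirely inside one bag — forcing width ≥ 4. Therefore the treewidth is 4.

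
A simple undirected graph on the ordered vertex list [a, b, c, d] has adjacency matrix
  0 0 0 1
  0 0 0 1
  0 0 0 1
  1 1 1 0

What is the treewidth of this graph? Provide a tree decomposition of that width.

Every bag has size at most 2, so the width is 2 − 1 = 1 and tw(G) ≤ 1. Since G has at least one edge (e.g. a–d), it is not an edgeless graph, so tw(G) ≥ 1. Combining the bounds, tw(G) = 1.

Treewidth 1.
One such decomposition:
Bags: B1 = {a, d}  B2 = {b, d}  B3 = {c, d}
Tree: B1–B2, B2–B3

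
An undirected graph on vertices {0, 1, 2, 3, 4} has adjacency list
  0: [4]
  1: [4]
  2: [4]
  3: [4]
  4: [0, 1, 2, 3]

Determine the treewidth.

A width-1 tree decomposition is:
Bags: B1 = {0, 4}  B2 = {2, 4}  B3 = {3, 4}  B4 = {1, 4}
Tree: B1–B2, B1–B3, B3–B4
Every bag has size at most 2, so the width is 2 − 1 = 1 and tw(G) ≤ 1. G has an edge, so its treewidth is at least 1. Therefore the treewidth is 1.

1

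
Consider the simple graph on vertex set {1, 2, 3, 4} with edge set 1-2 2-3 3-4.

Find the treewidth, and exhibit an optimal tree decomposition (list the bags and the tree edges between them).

Every bag has size at most 2, so the width is 2 − 1 = 1 and tw(G) ≤ 1. G has an edge, so its treewidth is at least 1. Hence tw(G) = 1 exactly.

Treewidth 1.
One such decomposition:
Bags: B1 = {3, 4}  B2 = {2, 3}  B3 = {1, 2}
Tree: B1–B2, B2–B3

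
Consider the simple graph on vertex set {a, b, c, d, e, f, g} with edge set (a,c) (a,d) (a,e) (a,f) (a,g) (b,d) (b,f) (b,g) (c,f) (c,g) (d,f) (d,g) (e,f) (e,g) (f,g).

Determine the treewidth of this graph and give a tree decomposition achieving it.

Every bag has size at most 4, so the width is 4 − 1 = 3 and tw(G) ≤ 3. Conversely, {a, d, f, g} is a clique of size 4, and the vertices of any clique must share a bag in every tree decomposition; so some bag has ≥ 4 vertices and tw(G) ≥ 3. The upper and lower bounds meet at 3, so that is the treewidth.

Treewidth 3.
Bags: B1 = {a, c, f, g}  B2 = {a, e, f, g}  B3 = {a, d, f, g}  B4 = {b, d, f, g}
Tree: B1–B2, B1–B3, B3–B4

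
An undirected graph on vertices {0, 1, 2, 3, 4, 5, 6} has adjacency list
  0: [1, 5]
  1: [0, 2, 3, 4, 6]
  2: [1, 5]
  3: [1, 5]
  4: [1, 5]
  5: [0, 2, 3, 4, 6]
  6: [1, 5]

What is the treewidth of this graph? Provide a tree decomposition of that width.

Every bag has size at most 3, so the width is 3 − 1 = 2 and tw(G) ≤ 2. Since 1–0–5–2–1 is a cycle in G, G is not acyclic. Forests are exactly the graphs of treewidth ≤ 1, so tw(G) ≥ 2. Hence tw(G) = 2 exactly.

Treewidth 2.
Bags: B1 = {0, 1, 5}  B2 = {1, 2, 5}  B3 = {1, 4, 5}  B4 = {1, 5, 6}  B5 = {1, 3, 5}
Tree: B1–B2, B2–B3, B3–B4, B4–B5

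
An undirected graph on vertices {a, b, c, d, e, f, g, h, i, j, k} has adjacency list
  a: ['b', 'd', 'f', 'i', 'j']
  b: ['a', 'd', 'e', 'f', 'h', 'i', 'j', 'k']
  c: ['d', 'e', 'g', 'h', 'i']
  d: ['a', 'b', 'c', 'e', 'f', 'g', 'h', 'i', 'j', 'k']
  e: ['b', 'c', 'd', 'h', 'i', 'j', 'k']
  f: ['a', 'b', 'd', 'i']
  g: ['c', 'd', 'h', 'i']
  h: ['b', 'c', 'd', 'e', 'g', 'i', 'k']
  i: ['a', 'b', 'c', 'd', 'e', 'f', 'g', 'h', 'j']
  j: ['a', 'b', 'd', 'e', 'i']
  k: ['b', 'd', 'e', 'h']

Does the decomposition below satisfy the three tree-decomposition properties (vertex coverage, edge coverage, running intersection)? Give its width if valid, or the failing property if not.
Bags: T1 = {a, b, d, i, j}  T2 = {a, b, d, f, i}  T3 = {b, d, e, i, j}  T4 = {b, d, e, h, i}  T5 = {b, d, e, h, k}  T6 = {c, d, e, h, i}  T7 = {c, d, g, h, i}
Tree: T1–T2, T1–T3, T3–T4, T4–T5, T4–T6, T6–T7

Vertex coverage: the bags together contain {a, b, c, d, e, f, g, h, i, j, k}, the full vertex set. Edge coverage: each edge of G has both endpoints in at least one bag. Running intersection: for every vertex, the bags containing it form a connected subtree. All three properties hold, so this is a valid tree decomposition of width max|bag| − 1 = 4, and hence tw(G) ≤ 4.

Yes; width 4.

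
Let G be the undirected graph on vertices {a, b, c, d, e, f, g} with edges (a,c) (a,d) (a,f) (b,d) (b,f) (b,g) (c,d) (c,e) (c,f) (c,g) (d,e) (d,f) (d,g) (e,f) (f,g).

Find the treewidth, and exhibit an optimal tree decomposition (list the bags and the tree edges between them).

Treewidth 3.
One such decomposition:
Bags: B1 = {c, d, f, g}  B2 = {c, d, e, f}  B3 = {b, d, f, g}  B4 = {a, c, d, f}
Tree: B1–B2, B1–B3, B1–B4

Every bag has size at most 4, so the width is 4 − 1 = 3 and tw(G) ≤ 3. Conversely, {c, d, f, g} is a clique of size 4, and the vertices of any clique must share a bag in every tree decomposition; so some bag has ≥ 4 vertices and tw(G) ≥ 3. Therefore the treewidth is 3.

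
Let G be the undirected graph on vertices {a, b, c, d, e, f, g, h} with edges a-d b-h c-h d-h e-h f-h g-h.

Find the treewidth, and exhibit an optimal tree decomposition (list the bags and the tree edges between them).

Treewidth 1.
Bags: B1 = {b, h}  B2 = {d, h}  B3 = {f, h}  B4 = {g, h}  B5 = {c, h}  B6 = {e, h}  B7 = {a, d}
Tree: B1–B2, B2–B3, B2–B4, B2–B5, B3–B6, B2–B7

Each bag holds 2 vertices, so the decomposition has width 1, which upper-bounds the treewidth. G has an edge, so its treewidth is at least 1. Therefore the treewidth is 1.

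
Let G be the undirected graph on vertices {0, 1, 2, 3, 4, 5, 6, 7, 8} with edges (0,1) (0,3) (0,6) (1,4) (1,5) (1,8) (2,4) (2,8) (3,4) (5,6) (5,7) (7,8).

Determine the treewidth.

3

A width-3 tree decomposition is:
Bags: B1 = {5, 6, 7, 8}  B2 = {1, 5, 6, 8}  B3 = {0, 1, 6, 8}  B4 = {0, 1, 2, 8}  B5 = {0, 1, 2, 4}  B6 = {0, 2, 3, 4}
Tree: B1–B2, B2–B3, B3–B4, B4–B5, B5–B6
Every bag has size at most 4, so the width is 4 − 1 = 3 and tw(G) ≤ 3. For the lower bound: the 4 vertex sets {5,6,7}, {8}, {1}, {0,2,3,4} are disjoint, each induces a connected subgraph, and every pair is joined by at least one edge of G. Contracting each set to a single vertex therefore yields K_{4} as a minor, and since treewidth is minor-monotone, tw(G) ≥ tw(K_{4}) = 3. Hence tw(G) = 3 exactly.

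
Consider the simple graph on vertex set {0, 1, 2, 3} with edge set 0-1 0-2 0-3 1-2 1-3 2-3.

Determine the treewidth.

A width-3 tree decomposition is:
Bags: B1 = {0, 1, 2, 3}
Tree: (single bag)
With just one bag of size 4, the width is 4 − 1 = 3, so tw(G) ≤ 3. Conversely, {0, 1, 2, 3} is a clique of size 4, and the vertices of any clique must share a bag in every tree decomposition; so some bag has ≥ 4 vertices and tw(G) ≥ 3. The upper and lower bounds meet at 3, so that is the treewidth.

3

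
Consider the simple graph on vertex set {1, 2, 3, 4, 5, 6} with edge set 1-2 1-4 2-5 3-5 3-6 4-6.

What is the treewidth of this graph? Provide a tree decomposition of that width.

Every bag has size at most 3, so the width is 3 − 1 = 2 and tw(G) ≤ 2. Since 2–5–3–6–4–1–2 is a cycle in G, G is not acyclic. Forests are exactly the graphs of treewidth ≤ 1, so tw(G) ≥ 2. Combining the bounds, tw(G) = 2.

Treewidth 2.
One such decomposition:
Bags: B1 = {2, 3, 5}  B2 = {2, 3, 6}  B3 = {2, 4, 6}  B4 = {1, 2, 4}
Tree: B1–B2, B2–B3, B3–B4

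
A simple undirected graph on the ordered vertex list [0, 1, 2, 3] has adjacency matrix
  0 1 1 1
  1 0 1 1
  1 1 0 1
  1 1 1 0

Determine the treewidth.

A width-3 tree decomposition is:
Bags: B1 = {0, 1, 2, 3}
Tree: (single bag)
With just one bag of size 4, the width is 4 − 1 = 3, so tw(G) ≤ 3. On the other hand G contains the 4-clique {0, 1, 2, 3}. A clique must lie in a single bag of any decomposition, so no decomposition can have width below 3. Hence tw(G) = 3 exactly.

3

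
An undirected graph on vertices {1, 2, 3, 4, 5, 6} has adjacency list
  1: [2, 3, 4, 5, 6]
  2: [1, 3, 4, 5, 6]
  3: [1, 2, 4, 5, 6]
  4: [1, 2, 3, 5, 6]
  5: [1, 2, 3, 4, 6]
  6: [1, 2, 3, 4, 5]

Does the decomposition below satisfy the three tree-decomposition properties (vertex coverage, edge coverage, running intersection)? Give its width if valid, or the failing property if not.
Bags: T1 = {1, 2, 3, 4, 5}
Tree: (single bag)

A tree decomposition must satisfy three properties: every vertex lies in some bag; for every edge, both endpoints lie together in some bag; and for every vertex, the bags containing it form a connected subtree. Here vertex 6 appears in no bag, so the decomposition is invalid.

No — vertex 6 appears in no bag.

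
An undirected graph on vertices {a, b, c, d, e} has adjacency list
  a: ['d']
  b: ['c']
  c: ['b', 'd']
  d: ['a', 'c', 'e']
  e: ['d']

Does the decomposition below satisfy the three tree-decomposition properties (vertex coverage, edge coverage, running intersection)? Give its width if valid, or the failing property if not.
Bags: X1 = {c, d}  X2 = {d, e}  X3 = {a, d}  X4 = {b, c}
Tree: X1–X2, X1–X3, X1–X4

Yes; width 1.

Checking the three conditions: (i) the bags cover all of {a, b, c, d, e}; (ii) for each edge, some bag contains both endpoints; (iii) the bags containing any fixed vertex form a subtree. All hold, so the decomposition is valid with width 2 − 1 = 1.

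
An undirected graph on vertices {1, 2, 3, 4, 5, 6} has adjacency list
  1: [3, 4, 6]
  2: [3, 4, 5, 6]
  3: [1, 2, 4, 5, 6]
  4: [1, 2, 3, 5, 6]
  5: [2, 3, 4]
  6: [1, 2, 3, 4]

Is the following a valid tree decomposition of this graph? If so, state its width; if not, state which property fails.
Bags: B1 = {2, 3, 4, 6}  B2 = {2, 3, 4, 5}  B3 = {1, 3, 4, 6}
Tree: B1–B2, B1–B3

Checking the three conditions: (i) the bags cover all of {1, 2, 3, 4, 5, 6}; (ii) for each edge, some bag contains both endpoints; (iii) the bags containing any fixed vertex form a subtree. All hold, so the decomposition is valid with width 4 − 1 = 3.

Yes; width 3.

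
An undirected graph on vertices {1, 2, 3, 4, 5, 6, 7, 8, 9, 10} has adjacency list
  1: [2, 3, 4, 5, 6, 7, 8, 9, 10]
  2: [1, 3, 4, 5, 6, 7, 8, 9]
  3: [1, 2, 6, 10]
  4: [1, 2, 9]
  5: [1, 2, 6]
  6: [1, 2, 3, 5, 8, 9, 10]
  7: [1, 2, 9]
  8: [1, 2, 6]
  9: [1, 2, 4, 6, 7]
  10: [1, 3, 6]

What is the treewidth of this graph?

A width-3 tree decomposition is:
Bags: B1 = {1, 2, 3, 6}  B2 = {1, 3, 6, 10}  B3 = {1, 2, 5, 6}  B4 = {1, 2, 6, 8}  B5 = {1, 2, 6, 9}  B6 = {1, 2, 4, 9}  B7 = {1, 2, 7, 9}
Tree: B1–B2, B1–B3, B1–B4, B3–B5, B5–B6, B5–B7
The largest bag has 4 vertices, giving width 3; this decomposition certifies tw(G) ≤ 3. On the other hand G contains the 4-clique {1, 2, 4, 9}. A clique must lie in a single bag of any decomposition, so no decomposition can have width below 3. Combining the bounds, tw(G) = 3.

3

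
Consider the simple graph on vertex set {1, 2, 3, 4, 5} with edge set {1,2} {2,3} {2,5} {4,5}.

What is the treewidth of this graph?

1

A width-1 tree decomposition is:
Bags: B1 = {2, 3}  B2 = {1, 2}  B3 = {2, 5}  B4 = {4, 5}
Tree: B1–B2, B1–B3, B3–B4
Each bag holds 2 vertices, so the decomposition has width 1, which upper-bounds the treewidth. Since G has at least one edge (e.g. 3–2), it is not an edgeless graph, so tw(G) ≥ 1. The upper and lower bounds meet at 1, so that is the treewidth.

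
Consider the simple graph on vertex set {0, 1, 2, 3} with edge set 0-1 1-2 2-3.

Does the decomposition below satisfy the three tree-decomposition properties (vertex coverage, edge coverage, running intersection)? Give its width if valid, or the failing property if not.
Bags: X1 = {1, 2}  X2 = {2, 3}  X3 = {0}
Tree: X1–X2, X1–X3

A tree decomposition must satisfy three properties: every vertex lies in some bag; for every edge, both endpoints lie together in some bag; and for every vertex, the bags containing it form a connected subtree. Here edge (1,0) lies in no bag, so the decomposition is invalid.

No — edge (1,0) lies in no bag.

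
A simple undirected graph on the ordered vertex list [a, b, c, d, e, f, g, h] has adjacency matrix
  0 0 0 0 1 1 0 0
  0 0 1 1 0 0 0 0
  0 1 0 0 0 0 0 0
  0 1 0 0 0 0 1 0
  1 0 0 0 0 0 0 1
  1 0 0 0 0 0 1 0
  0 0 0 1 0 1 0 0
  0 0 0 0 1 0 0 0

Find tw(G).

1

A width-1 tree decomposition is:
Bags: B1 = {b, c}  B2 = {b, d}  B3 = {d, g}  B4 = {f, g}  B5 = {a, f}  B6 = {a, e}  B7 = {e, h}
Tree: B1–B2, B2–B3, B3–B4, B4–B5, B5–B6, B6–B7
Every bag has size at most 2, so the width is 2 − 1 = 1 and tw(G) ≤ 1. Any graph with an edge has treewidth ≥ 1, and G has the edge c–b. Hence tw(G) = 1 exactly.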